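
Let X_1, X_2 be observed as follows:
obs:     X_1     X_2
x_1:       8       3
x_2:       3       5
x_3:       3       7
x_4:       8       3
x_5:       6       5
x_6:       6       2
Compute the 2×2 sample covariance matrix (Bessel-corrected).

Step 1 — column means:
  mean(X_1) = (8 + 3 + 3 + 8 + 6 + 6) / 6 = 34/6 = 5.6667
  mean(X_2) = (3 + 5 + 7 + 3 + 5 + 2) / 6 = 25/6 = 4.1667

Step 2 — sample covariance S[i,j] = (1/(n-1)) · Σ_k (x_{k,i} - mean_i) · (x_{k,j} - mean_j), with n-1 = 5.
  S[X_1,X_1] = ((2.3333)·(2.3333) + (-2.6667)·(-2.6667) + (-2.6667)·(-2.6667) + (2.3333)·(2.3333) + (0.3333)·(0.3333) + (0.3333)·(0.3333)) / 5 = 25.3333/5 = 5.0667
  S[X_1,X_2] = ((2.3333)·(-1.1667) + (-2.6667)·(0.8333) + (-2.6667)·(2.8333) + (2.3333)·(-1.1667) + (0.3333)·(0.8333) + (0.3333)·(-2.1667)) / 5 = -15.6667/5 = -3.1333
  S[X_2,X_2] = ((-1.1667)·(-1.1667) + (0.8333)·(0.8333) + (2.8333)·(2.8333) + (-1.1667)·(-1.1667) + (0.8333)·(0.8333) + (-2.1667)·(-2.1667)) / 5 = 16.8333/5 = 3.3667

S is symmetric (S[j,i] = S[i,j]). Assembling:

S = [[5.0667, -3.1333],
 [-3.1333, 3.3667]]


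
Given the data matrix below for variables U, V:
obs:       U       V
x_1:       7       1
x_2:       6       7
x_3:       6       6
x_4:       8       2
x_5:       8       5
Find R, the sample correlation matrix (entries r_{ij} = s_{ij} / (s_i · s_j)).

Step 1 — column means:
  mean(U) = (7 + 6 + 6 + 8 + 8) / 5 = 35/5 = 7
  mean(V) = (1 + 7 + 6 + 2 + 5) / 5 = 21/5 = 4.2

Step 2 — sample variances and covariances s[i,j] = (1/(n-1)) · Σ_k (x_{k,i} - mean_i) · (x_{k,j} - mean_j), with n-1 = 4:
  s[U,U] = ((0)·(0) + (-1)·(-1) + (-1)·(-1) + (1)·(1) + (1)·(1)) / 4 = 4/4 = 1
  s[U,V] = ((0)·(-3.2) + (-1)·(2.8) + (-1)·(1.8) + (1)·(-2.2) + (1)·(0.8)) / 4 = -6/4 = -1.5
  s[V,V] = ((-3.2)·(-3.2) + (2.8)·(2.8) + (1.8)·(1.8) + (-2.2)·(-2.2) + (0.8)·(0.8)) / 4 = 26.8/4 = 6.7
  Sample standard deviations s_i = √(s[i,i]):
  s(U) = √(1) = 1
  s(V) = √(6.7) = 2.5884

Step 3 — r_{ij} = s_{ij} / (s_i · s_j):
  r[U,U] = 1 (diagonal).
  r[U,V] = -1.5 / (1 · 2.5884) = -1.5 / 2.5884 = -0.5795
  r[V,V] = 1 (diagonal).

R is symmetric with unit diagonal. Assembling:

R = [[1, -0.5795],
 [-0.5795, 1]]


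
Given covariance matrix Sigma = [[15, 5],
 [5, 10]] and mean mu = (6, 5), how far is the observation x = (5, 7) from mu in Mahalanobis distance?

Step 1 — centre the observation: (x - mu) = (-1, 2).

Step 2 — invert Sigma. det(Sigma) = 15·10 - (5)² = 125.
  Sigma^{-1} = (1/det) · [[d, -b], [-b, a]] = [[0.08, -0.04],
 [-0.04, 0.12]].

Step 3 — form the quadratic (x - mu)^T · Sigma^{-1} · (x - mu):
  Sigma^{-1} · (x - mu) = (-0.16, 0.28).
  (x - mu)^T · [Sigma^{-1} · (x - mu)] = (-1)·(-0.16) + (2)·(0.28) = 0.72.

Step 4 — take square root: d = √(0.72) ≈ 0.8485.

d(x, mu) = √(0.72) ≈ 0.8485


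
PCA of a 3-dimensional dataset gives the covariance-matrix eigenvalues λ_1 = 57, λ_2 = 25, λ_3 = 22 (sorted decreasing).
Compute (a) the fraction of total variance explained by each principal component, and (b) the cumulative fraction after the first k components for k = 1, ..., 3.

Step 1 — total variance = trace(Sigma) = Σ λ_i = 57 + 25 + 22 = 104.

Step 2 — fraction explained by component i = λ_i / Σ λ:
  PC1: 57/104 = 0.5481
  PC2: 25/104 = 0.2404
  PC3: 22/104 = 0.2115

Step 3 — cumulative fraction after k components = (λ_1 + ... + λ_k) / Σ λ:
  k = 1: 57/104 = 0.5481
  k = 2: (57 + 25)/104 = 82/104 = 0.7885
  k = 3: (57 + 25 + 22)/104 = 104/104 = 1

Summary (fraction, with percent):

explained: PC1 0.5481 (54.81%), PC2 0.2404 (24.04%), PC3 0.2115 (21.15%);  cumulative: 0.5481, 0.7885, 1


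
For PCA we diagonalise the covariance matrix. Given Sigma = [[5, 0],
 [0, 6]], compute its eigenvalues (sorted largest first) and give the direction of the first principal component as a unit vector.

Step 1 — characteristic polynomial of 2×2 Sigma:
  det(Sigma - λI) = λ² - trace · λ + det = 0.
  trace = 5 + 6 = 11, det = 5·6 - (0)² = 30.
Step 2 — discriminant:
  Δ = trace² - 4·det = 121 - 120 = 1.
Step 3 — eigenvalues:
  λ = (trace ± √Δ)/2 = (11 ± 1)/2,
  λ_1 = 6,  λ_2 = 5.

Step 4 — unit eigenvector for λ_1: Sigma is diagonal, so its eigenvectors are the coordinate axes. λ_1 = 6 is the diagonal entry on the second coordinate axis, hence
  v_1 = (0, 1) (||v_1|| = 1).

λ_1 = 6,  λ_2 = 5;  v_1 ≈ (0, 1)


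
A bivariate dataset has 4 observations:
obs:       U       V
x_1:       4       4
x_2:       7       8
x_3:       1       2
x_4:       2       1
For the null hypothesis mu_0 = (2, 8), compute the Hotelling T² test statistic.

Step 1 — sample mean vector:
  mean(U) = (4 + 7 + 1 + 2) / 4 = 14/4 = 3.5
  mean(V) = (4 + 8 + 2 + 1) / 4 = 15/4 = 3.75
  x̄ = (3.5, 3.75),  deviation x̄ - mu_0 = (3.5, 3.75) - (2, 8) = (1.5, -4.25).

Step 2 — sample covariance matrix, S[i,j] = (1/(n-1)) · Σ_k (x_{k,i} - mean_i) · (x_{k,j} - mean_j), divisor n-1 = 3:
  S[U,U] = ((0.5)·(0.5) + (3.5)·(3.5) + (-2.5)·(-2.5) + (-1.5)·(-1.5)) / 3 = 21/3 = 7
  S[U,V] = ((0.5)·(0.25) + (3.5)·(4.25) + (-2.5)·(-1.75) + (-1.5)·(-2.75)) / 3 = 23.5/3 = 7.8333
  S[V,V] = ((0.25)·(0.25) + (4.25)·(4.25) + (-1.75)·(-1.75) + (-2.75)·(-2.75)) / 3 = 28.75/3 = 9.5833
  S = [[7, 7.8333],
 [7.8333, 9.5833]].

Step 3 — invert S. det(S) = 7·9.5833 - (7.8333)² = 5.7222.
  S^{-1} = (1/det) · [[d, -b], [-b, a]] = [[1.6748, -1.3689],
 [-1.3689, 1.2233]].

Step 4 — quadratic form (x̄ - mu_0)^T · S^{-1} · (x̄ - mu_0):
  S^{-1} · (x̄ - mu_0) = (8.3301, -7.2524),
  (x̄ - mu_0)^T · [...] = (1.5)·(8.3301) + (-4.25)·(-7.2524) = 43.318.

Step 5 — scale by n: T² = 4 · 43.318 = 173.2718.

T² ≈ 173.2718


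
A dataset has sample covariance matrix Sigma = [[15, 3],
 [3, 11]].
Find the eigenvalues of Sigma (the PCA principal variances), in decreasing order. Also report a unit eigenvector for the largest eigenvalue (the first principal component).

Step 1 — characteristic polynomial of 2×2 Sigma:
  det(Sigma - λI) = λ² - trace · λ + det = 0.
  trace = 15 + 11 = 26, det = 15·11 - (3)² = 156.
Step 2 — discriminant:
  Δ = trace² - 4·det = 676 - 624 = 52.
Step 3 — eigenvalues:
  λ = (trace ± √Δ)/2 = (26 ± 7.2111)/2,
  λ_1 = 16.6056,  λ_2 = 9.3944.

Step 4 — unit eigenvector for λ_1: solve (Sigma - λ_1 I)v = 0. First row:
  (15 - 16.6056)·v_x + (3)·v_y = 0, i.e. (-1.6056)·v_x + (3)·v_y = 0,
  so v ∝ (b, λ_1 - a) = (3, 1.6056) = u.
  ||u|| = √((3)² + (1.6056)²) = √(11.5778) ≈ 3.4026,
  v_1 = u/||u|| ≈ (0.8817, 0.4719) (||v_1|| = 1).

λ_1 = 16.6056,  λ_2 = 9.3944;  v_1 ≈ (0.8817, 0.4719)


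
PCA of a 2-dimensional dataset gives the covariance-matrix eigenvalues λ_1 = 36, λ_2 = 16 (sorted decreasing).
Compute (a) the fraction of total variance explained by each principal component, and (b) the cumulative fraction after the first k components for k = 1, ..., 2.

Step 1 — total variance = trace(Sigma) = Σ λ_i = 36 + 16 = 52.

Step 2 — fraction explained by component i = λ_i / Σ λ:
  PC1: 36/52 = 0.6923
  PC2: 16/52 = 0.3077

Step 3 — cumulative fraction after k components = (λ_1 + ... + λ_k) / Σ λ:
  k = 1: 36/52 = 0.6923
  k = 2: (36 + 16)/52 = 52/52 = 1

Summary (fraction, with percent):

explained: PC1 0.6923 (69.23%), PC2 0.3077 (30.77%);  cumulative: 0.6923, 1


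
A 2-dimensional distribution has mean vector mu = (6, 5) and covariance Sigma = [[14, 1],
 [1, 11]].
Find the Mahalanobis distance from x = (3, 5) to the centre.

Step 1 — centre the observation: (x - mu) = (-3, 0).

Step 2 — invert Sigma. det(Sigma) = 14·11 - (1)² = 153.
  Sigma^{-1} = (1/det) · [[d, -b], [-b, a]] = [[0.0719, -0.0065],
 [-0.0065, 0.0915]].

Step 3 — form the quadratic (x - mu)^T · Sigma^{-1} · (x - mu):
  Sigma^{-1} · (x - mu) = (-0.2157, 0.0196).
  (x - mu)^T · [Sigma^{-1} · (x - mu)] = (-3)·(-0.2157) + (0)·(0.0196) = 0.6471.

Step 4 — take square root: d = √(0.6471) ≈ 0.8044.

d(x, mu) = √(0.6471) ≈ 0.8044


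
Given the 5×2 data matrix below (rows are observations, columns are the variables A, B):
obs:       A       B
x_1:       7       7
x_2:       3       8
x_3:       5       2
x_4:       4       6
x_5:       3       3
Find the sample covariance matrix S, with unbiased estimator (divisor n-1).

Step 1 — column means:
  mean(A) = (7 + 3 + 5 + 4 + 3) / 5 = 22/5 = 4.4
  mean(B) = (7 + 8 + 2 + 6 + 3) / 5 = 26/5 = 5.2

Step 2 — sample covariance S[i,j] = (1/(n-1)) · Σ_k (x_{k,i} - mean_i) · (x_{k,j} - mean_j), with n-1 = 4.
  S[A,A] = ((2.6)·(2.6) + (-1.4)·(-1.4) + (0.6)·(0.6) + (-0.4)·(-0.4) + (-1.4)·(-1.4)) / 4 = 11.2/4 = 2.8
  S[A,B] = ((2.6)·(1.8) + (-1.4)·(2.8) + (0.6)·(-3.2) + (-0.4)·(0.8) + (-1.4)·(-2.2)) / 4 = 1.6/4 = 0.4
  S[B,B] = ((1.8)·(1.8) + (2.8)·(2.8) + (-3.2)·(-3.2) + (0.8)·(0.8) + (-2.2)·(-2.2)) / 4 = 26.8/4 = 6.7

S is symmetric (S[j,i] = S[i,j]). Assembling:

S = [[2.8, 0.4],
 [0.4, 6.7]]


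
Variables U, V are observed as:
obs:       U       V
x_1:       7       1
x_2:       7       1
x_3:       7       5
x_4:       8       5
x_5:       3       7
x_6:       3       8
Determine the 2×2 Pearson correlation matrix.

Step 1 — column means:
  mean(U) = (7 + 7 + 7 + 8 + 3 + 3) / 6 = 35/6 = 5.8333
  mean(V) = (1 + 1 + 5 + 5 + 7 + 8) / 6 = 27/6 = 4.5

Step 2 — sample variances and covariances s[i,j] = (1/(n-1)) · Σ_k (x_{k,i} - mean_i) · (x_{k,j} - mean_j), with n-1 = 5:
  s[U,U] = ((1.1667)·(1.1667) + (1.1667)·(1.1667) + (1.1667)·(1.1667) + (2.1667)·(2.1667) + (-2.8333)·(-2.8333) + (-2.8333)·(-2.8333)) / 5 = 24.8333/5 = 4.9667
  s[U,V] = ((1.1667)·(-3.5) + (1.1667)·(-3.5) + (1.1667)·(0.5) + (2.1667)·(0.5) + (-2.8333)·(2.5) + (-2.8333)·(3.5)) / 5 = -23.5/5 = -4.7
  s[V,V] = ((-3.5)·(-3.5) + (-3.5)·(-3.5) + (0.5)·(0.5) + (0.5)·(0.5) + (2.5)·(2.5) + (3.5)·(3.5)) / 5 = 43.5/5 = 8.7
  Sample standard deviations s_i = √(s[i,i]):
  s(U) = √(4.9667) = 2.2286
  s(V) = √(8.7) = 2.9496

Step 3 — r_{ij} = s_{ij} / (s_i · s_j):
  r[U,U] = 1 (diagonal).
  r[U,V] = -4.7 / (2.2286 · 2.9496) = -4.7 / 6.5734 = -0.715
  r[V,V] = 1 (diagonal).

R is symmetric with unit diagonal. Assembling:

R = [[1, -0.715],
 [-0.715, 1]]


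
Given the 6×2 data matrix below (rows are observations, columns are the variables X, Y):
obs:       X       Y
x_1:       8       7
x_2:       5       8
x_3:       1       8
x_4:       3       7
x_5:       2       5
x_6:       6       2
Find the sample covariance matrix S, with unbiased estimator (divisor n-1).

Step 1 — column means:
  mean(X) = (8 + 5 + 1 + 3 + 2 + 6) / 6 = 25/6 = 4.1667
  mean(Y) = (7 + 8 + 8 + 7 + 5 + 2) / 6 = 37/6 = 6.1667

Step 2 — sample covariance S[i,j] = (1/(n-1)) · Σ_k (x_{k,i} - mean_i) · (x_{k,j} - mean_j), with n-1 = 5.
  S[X,X] = ((3.8333)·(3.8333) + (0.8333)·(0.8333) + (-3.1667)·(-3.1667) + (-1.1667)·(-1.1667) + (-2.1667)·(-2.1667) + (1.8333)·(1.8333)) / 5 = 34.8333/5 = 6.9667
  S[X,Y] = ((3.8333)·(0.8333) + (0.8333)·(1.8333) + (-3.1667)·(1.8333) + (-1.1667)·(0.8333) + (-2.1667)·(-1.1667) + (1.8333)·(-4.1667)) / 5 = -7.1667/5 = -1.4333
  S[Y,Y] = ((0.8333)·(0.8333) + (1.8333)·(1.8333) + (1.8333)·(1.8333) + (0.8333)·(0.8333) + (-1.1667)·(-1.1667) + (-4.1667)·(-4.1667)) / 5 = 26.8333/5 = 5.3667

S is symmetric (S[j,i] = S[i,j]). Assembling:

S = [[6.9667, -1.4333],
 [-1.4333, 5.3667]]


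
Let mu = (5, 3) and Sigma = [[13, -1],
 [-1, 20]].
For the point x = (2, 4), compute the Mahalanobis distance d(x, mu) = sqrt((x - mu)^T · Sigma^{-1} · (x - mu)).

Step 1 — centre the observation: (x - mu) = (-3, 1).

Step 2 — invert Sigma. det(Sigma) = 13·20 - (-1)² = 259.
  Sigma^{-1} = (1/det) · [[d, -b], [-b, a]] = [[0.0772, 0.0039],
 [0.0039, 0.0502]].

Step 3 — form the quadratic (x - mu)^T · Sigma^{-1} · (x - mu):
  Sigma^{-1} · (x - mu) = (-0.2278, 0.0386).
  (x - mu)^T · [Sigma^{-1} · (x - mu)] = (-3)·(-0.2278) + (1)·(0.0386) = 0.722.

Step 4 — take square root: d = √(0.722) ≈ 0.8497.

d(x, mu) = √(0.722) ≈ 0.8497


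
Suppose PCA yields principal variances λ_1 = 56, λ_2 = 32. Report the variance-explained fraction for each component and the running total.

Step 1 — total variance = trace(Sigma) = Σ λ_i = 56 + 32 = 88.

Step 2 — fraction explained by component i = λ_i / Σ λ:
  PC1: 56/88 = 0.6364
  PC2: 32/88 = 0.3636

Step 3 — cumulative fraction after k components = (λ_1 + ... + λ_k) / Σ λ:
  k = 1: 56/88 = 0.6364
  k = 2: (56 + 32)/88 = 88/88 = 1

Summary (fraction, with percent):

explained: PC1 0.6364 (63.64%), PC2 0.3636 (36.36%);  cumulative: 0.6364, 1


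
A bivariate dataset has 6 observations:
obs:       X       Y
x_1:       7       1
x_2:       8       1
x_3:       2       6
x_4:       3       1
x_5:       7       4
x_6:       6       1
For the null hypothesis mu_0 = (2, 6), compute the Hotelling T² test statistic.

Step 1 — sample mean vector:
  mean(X) = (7 + 8 + 2 + 3 + 7 + 6) / 6 = 33/6 = 5.5
  mean(Y) = (1 + 1 + 6 + 1 + 4 + 1) / 6 = 14/6 = 2.3333
  x̄ = (5.5, 2.3333),  deviation x̄ - mu_0 = (5.5, 2.3333) - (2, 6) = (3.5, -3.6667).

Step 2 — sample covariance matrix, S[i,j] = (1/(n-1)) · Σ_k (x_{k,i} - mean_i) · (x_{k,j} - mean_j), divisor n-1 = 5:
  S[X,X] = ((1.5)·(1.5) + (2.5)·(2.5) + (-3.5)·(-3.5) + (-2.5)·(-2.5) + (1.5)·(1.5) + (0.5)·(0.5)) / 5 = 29.5/5 = 5.9
  S[X,Y] = ((1.5)·(-1.3333) + (2.5)·(-1.3333) + (-3.5)·(3.6667) + (-2.5)·(-1.3333) + (1.5)·(1.6667) + (0.5)·(-1.3333)) / 5 = -13/5 = -2.6
  S[Y,Y] = ((-1.3333)·(-1.3333) + (-1.3333)·(-1.3333) + (3.6667)·(3.6667) + (-1.3333)·(-1.3333) + (1.6667)·(1.6667) + (-1.3333)·(-1.3333)) / 5 = 23.3333/5 = 4.6667
  S = [[5.9, -2.6],
 [-2.6, 4.6667]].

Step 3 — invert S. det(S) = 5.9·4.6667 - (-2.6)² = 20.7733.
  S^{-1} = (1/det) · [[d, -b], [-b, a]] = [[0.2246, 0.1252],
 [0.1252, 0.284]].

Step 4 — quadratic form (x̄ - mu_0)^T · S^{-1} · (x̄ - mu_0):
  S^{-1} · (x̄ - mu_0) = (0.3273, -0.6033),
  (x̄ - mu_0)^T · [...] = (3.5)·(0.3273) + (-3.6667)·(-0.6033) = 3.3579.

Step 5 — scale by n: T² = 6 · 3.3579 = 20.1476.

T² ≈ 20.1476


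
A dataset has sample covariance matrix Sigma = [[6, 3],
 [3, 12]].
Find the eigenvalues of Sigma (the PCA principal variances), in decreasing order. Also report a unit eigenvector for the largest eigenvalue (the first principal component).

Step 1 — characteristic polynomial of 2×2 Sigma:
  det(Sigma - λI) = λ² - trace · λ + det = 0.
  trace = 6 + 12 = 18, det = 6·12 - (3)² = 63.
Step 2 — discriminant:
  Δ = trace² - 4·det = 324 - 252 = 72.
Step 3 — eigenvalues:
  λ = (trace ± √Δ)/2 = (18 ± 8.4853)/2,
  λ_1 = 13.2426,  λ_2 = 4.7574.

Step 4 — unit eigenvector for λ_1: solve (Sigma - λ_1 I)v = 0. First row:
  (6 - 13.2426)·v_x + (3)·v_y = 0, i.e. (-7.2426)·v_x + (3)·v_y = 0,
  so v ∝ (b, λ_1 - a) = (3, 7.2426) = u.
  ||u|| = √((3)² + (7.2426)²) = √(61.4558) ≈ 7.8394,
  v_1 = u/||u|| ≈ (0.3827, 0.9239) (||v_1|| = 1).

λ_1 = 13.2426,  λ_2 = 4.7574;  v_1 ≈ (0.3827, 0.9239)


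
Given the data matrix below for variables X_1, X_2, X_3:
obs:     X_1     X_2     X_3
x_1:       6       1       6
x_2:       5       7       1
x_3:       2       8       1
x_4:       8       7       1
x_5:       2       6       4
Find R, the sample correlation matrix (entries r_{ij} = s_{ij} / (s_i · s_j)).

Step 1 — column means:
  mean(X_1) = (6 + 5 + 2 + 8 + 2) / 5 = 23/5 = 4.6
  mean(X_2) = (1 + 7 + 8 + 7 + 6) / 5 = 29/5 = 5.8
  mean(X_3) = (6 + 1 + 1 + 1 + 4) / 5 = 13/5 = 2.6

Step 2 — sample variances and covariances s[i,j] = (1/(n-1)) · Σ_k (x_{k,i} - mean_i) · (x_{k,j} - mean_j), with n-1 = 4:
  s[X_1,X_1] = ((1.4)·(1.4) + (0.4)·(0.4) + (-2.6)·(-2.6) + (3.4)·(3.4) + (-2.6)·(-2.6)) / 4 = 27.2/4 = 6.8
  s[X_1,X_2] = ((1.4)·(-4.8) + (0.4)·(1.2) + (-2.6)·(2.2) + (3.4)·(1.2) + (-2.6)·(0.2)) / 4 = -8.4/4 = -2.1
  s[X_1,X_3] = ((1.4)·(3.4) + (0.4)·(-1.6) + (-2.6)·(-1.6) + (3.4)·(-1.6) + (-2.6)·(1.4)) / 4 = -0.8/4 = -0.2
  s[X_2,X_2] = ((-4.8)·(-4.8) + (1.2)·(1.2) + (2.2)·(2.2) + (1.2)·(1.2) + (0.2)·(0.2)) / 4 = 30.8/4 = 7.7
  s[X_2,X_3] = ((-4.8)·(3.4) + (1.2)·(-1.6) + (2.2)·(-1.6) + (1.2)·(-1.6) + (0.2)·(1.4)) / 4 = -23.4/4 = -5.85
  s[X_3,X_3] = ((3.4)·(3.4) + (-1.6)·(-1.6) + (-1.6)·(-1.6) + (-1.6)·(-1.6) + (1.4)·(1.4)) / 4 = 21.2/4 = 5.3
  Sample standard deviations s_i = √(s[i,i]):
  s(X_1) = √(6.8) = 2.6077
  s(X_2) = √(7.7) = 2.7749
  s(X_3) = √(5.3) = 2.3022

Step 3 — r_{ij} = s_{ij} / (s_i · s_j):
  r[X_1,X_1] = 1 (diagonal).
  r[X_1,X_2] = -2.1 / (2.6077 · 2.7749) = -2.1 / 7.236 = -0.2902
  r[X_1,X_3] = -0.2 / (2.6077 · 2.3022) = -0.2 / 6.0033 = -0.0333
  r[X_2,X_2] = 1 (diagonal).
  r[X_2,X_3] = -5.85 / (2.7749 · 2.3022) = -5.85 / 6.3883 = -0.9157
  r[X_3,X_3] = 1 (diagonal).

R is symmetric with unit diagonal. Assembling:

R = [[1, -0.2902, -0.0333],
 [-0.2902, 1, -0.9157],
 [-0.0333, -0.9157, 1]]


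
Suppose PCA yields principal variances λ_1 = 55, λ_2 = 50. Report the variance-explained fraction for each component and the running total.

Step 1 — total variance = trace(Sigma) = Σ λ_i = 55 + 50 = 105.

Step 2 — fraction explained by component i = λ_i / Σ λ:
  PC1: 55/105 = 0.5238
  PC2: 50/105 = 0.4762

Step 3 — cumulative fraction after k components = (λ_1 + ... + λ_k) / Σ λ:
  k = 1: 55/105 = 0.5238
  k = 2: (55 + 50)/105 = 105/105 = 1

Summary (fraction, with percent):

explained: PC1 0.5238 (52.38%), PC2 0.4762 (47.62%);  cumulative: 0.5238, 1


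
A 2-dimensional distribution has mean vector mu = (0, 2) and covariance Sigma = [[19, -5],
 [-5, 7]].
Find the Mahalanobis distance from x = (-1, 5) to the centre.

Step 1 — centre the observation: (x - mu) = (-1, 3).

Step 2 — invert Sigma. det(Sigma) = 19·7 - (-5)² = 108.
  Sigma^{-1} = (1/det) · [[d, -b], [-b, a]] = [[0.0648, 0.0463],
 [0.0463, 0.1759]].

Step 3 — form the quadratic (x - mu)^T · Sigma^{-1} · (x - mu):
  Sigma^{-1} · (x - mu) = (0.0741, 0.4815).
  (x - mu)^T · [Sigma^{-1} · (x - mu)] = (-1)·(0.0741) + (3)·(0.4815) = 1.3704.

Step 4 — take square root: d = √(1.3704) ≈ 1.1706.

d(x, mu) = √(1.3704) ≈ 1.1706


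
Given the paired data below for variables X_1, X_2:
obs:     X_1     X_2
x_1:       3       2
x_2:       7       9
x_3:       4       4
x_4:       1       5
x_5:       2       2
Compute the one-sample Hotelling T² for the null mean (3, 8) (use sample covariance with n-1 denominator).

Step 1 — sample mean vector:
  mean(X_1) = (3 + 7 + 4 + 1 + 2) / 5 = 17/5 = 3.4
  mean(X_2) = (2 + 9 + 4 + 5 + 2) / 5 = 22/5 = 4.4
  x̄ = (3.4, 4.4),  deviation x̄ - mu_0 = (3.4, 4.4) - (3, 8) = (0.4, -3.6).

Step 2 — sample covariance matrix, S[i,j] = (1/(n-1)) · Σ_k (x_{k,i} - mean_i) · (x_{k,j} - mean_j), divisor n-1 = 4:
  S[X_1,X_1] = ((-0.4)·(-0.4) + (3.6)·(3.6) + (0.6)·(0.6) + (-2.4)·(-2.4) + (-1.4)·(-1.4)) / 4 = 21.2/4 = 5.3
  S[X_1,X_2] = ((-0.4)·(-2.4) + (3.6)·(4.6) + (0.6)·(-0.4) + (-2.4)·(0.6) + (-1.4)·(-2.4)) / 4 = 19.2/4 = 4.8
  S[X_2,X_2] = ((-2.4)·(-2.4) + (4.6)·(4.6) + (-0.4)·(-0.4) + (0.6)·(0.6) + (-2.4)·(-2.4)) / 4 = 33.2/4 = 8.3
  S = [[5.3, 4.8],
 [4.8, 8.3]].

Step 3 — invert S. det(S) = 5.3·8.3 - (4.8)² = 20.95.
  S^{-1} = (1/det) · [[d, -b], [-b, a]] = [[0.3962, -0.2291],
 [-0.2291, 0.253]].

Step 4 — quadratic form (x̄ - mu_0)^T · S^{-1} · (x̄ - mu_0):
  S^{-1} · (x̄ - mu_0) = (0.9833, -1.0024),
  (x̄ - mu_0)^T · [...] = (0.4)·(0.9833) + (-3.6)·(-1.0024) = 4.0019.

Step 5 — scale by n: T² = 5 · 4.0019 = 20.0095.

T² ≈ 20.0095


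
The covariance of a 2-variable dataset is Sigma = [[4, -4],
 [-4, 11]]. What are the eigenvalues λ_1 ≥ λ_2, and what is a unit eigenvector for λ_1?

Step 1 — characteristic polynomial of 2×2 Sigma:
  det(Sigma - λI) = λ² - trace · λ + det = 0.
  trace = 4 + 11 = 15, det = 4·11 - (-4)² = 28.
Step 2 — discriminant:
  Δ = trace² - 4·det = 225 - 112 = 113.
Step 3 — eigenvalues:
  λ = (trace ± √Δ)/2 = (15 ± 10.6301)/2,
  λ_1 = 12.8151,  λ_2 = 2.1849.

Step 4 — unit eigenvector for λ_1: solve (Sigma - λ_1 I)v = 0. First row:
  (4 - 12.8151)·v_x + (-4)·v_y = 0, i.e. (-8.8151)·v_x + (-4)·v_y = 0,
  so v ∝ (b, λ_1 - a) = (-4, 8.8151); multiply by -1 so the first entry is positive: u = (4, -8.8151).
  ||u|| = √((4)² + (-8.8151)²) = √(93.7055) ≈ 9.6802,
  v_1 = u/||u|| ≈ (0.4132, -0.9106) (||v_1|| = 1).

λ_1 = 12.8151,  λ_2 = 2.1849;  v_1 ≈ (0.4132, -0.9106)


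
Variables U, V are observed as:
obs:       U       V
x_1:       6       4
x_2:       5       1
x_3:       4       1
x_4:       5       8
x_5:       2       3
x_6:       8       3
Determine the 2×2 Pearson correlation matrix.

Step 1 — column means:
  mean(U) = (6 + 5 + 4 + 5 + 2 + 8) / 6 = 30/6 = 5
  mean(V) = (4 + 1 + 1 + 8 + 3 + 3) / 6 = 20/6 = 3.3333

Step 2 — sample variances and covariances s[i,j] = (1/(n-1)) · Σ_k (x_{k,i} - mean_i) · (x_{k,j} - mean_j), with n-1 = 5:
  s[U,U] = ((1)·(1) + (0)·(0) + (-1)·(-1) + (0)·(0) + (-3)·(-3) + (3)·(3)) / 5 = 20/5 = 4
  s[U,V] = ((1)·(0.6667) + (0)·(-2.3333) + (-1)·(-2.3333) + (0)·(4.6667) + (-3)·(-0.3333) + (3)·(-0.3333)) / 5 = 3/5 = 0.6
  s[V,V] = ((0.6667)·(0.6667) + (-2.3333)·(-2.3333) + (-2.3333)·(-2.3333) + (4.6667)·(4.6667) + (-0.3333)·(-0.3333) + (-0.3333)·(-0.3333)) / 5 = 33.3333/5 = 6.6667
  Sample standard deviations s_i = √(s[i,i]):
  s(U) = √(4) = 2
  s(V) = √(6.6667) = 2.582

Step 3 — r_{ij} = s_{ij} / (s_i · s_j):
  r[U,U] = 1 (diagonal).
  r[U,V] = 0.6 / (2 · 2.582) = 0.6 / 5.164 = 0.1162
  r[V,V] = 1 (diagonal).

R is symmetric with unit diagonal. Assembling:

R = [[1, 0.1162],
 [0.1162, 1]]


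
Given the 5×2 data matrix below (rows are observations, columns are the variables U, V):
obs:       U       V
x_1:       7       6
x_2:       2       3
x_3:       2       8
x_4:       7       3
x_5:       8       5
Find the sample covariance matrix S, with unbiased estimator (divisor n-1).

Step 1 — column means:
  mean(U) = (7 + 2 + 2 + 7 + 8) / 5 = 26/5 = 5.2
  mean(V) = (6 + 3 + 8 + 3 + 5) / 5 = 25/5 = 5

Step 2 — sample covariance S[i,j] = (1/(n-1)) · Σ_k (x_{k,i} - mean_i) · (x_{k,j} - mean_j), with n-1 = 4.
  S[U,U] = ((1.8)·(1.8) + (-3.2)·(-3.2) + (-3.2)·(-3.2) + (1.8)·(1.8) + (2.8)·(2.8)) / 4 = 34.8/4 = 8.7
  S[U,V] = ((1.8)·(1) + (-3.2)·(-2) + (-3.2)·(3) + (1.8)·(-2) + (2.8)·(0)) / 4 = -5/4 = -1.25
  S[V,V] = ((1)·(1) + (-2)·(-2) + (3)·(3) + (-2)·(-2) + (0)·(0)) / 4 = 18/4 = 4.5

S is symmetric (S[j,i] = S[i,j]). Assembling:

S = [[8.7, -1.25],
 [-1.25, 4.5]]


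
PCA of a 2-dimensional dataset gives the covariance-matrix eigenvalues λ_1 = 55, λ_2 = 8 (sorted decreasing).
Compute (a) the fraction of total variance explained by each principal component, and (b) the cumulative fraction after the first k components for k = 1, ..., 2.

Step 1 — total variance = trace(Sigma) = Σ λ_i = 55 + 8 = 63.

Step 2 — fraction explained by component i = λ_i / Σ λ:
  PC1: 55/63 = 0.873
  PC2: 8/63 = 0.127

Step 3 — cumulative fraction after k components = (λ_1 + ... + λ_k) / Σ λ:
  k = 1: 55/63 = 0.873
  k = 2: (55 + 8)/63 = 63/63 = 1

Summary (fraction, with percent):

explained: PC1 0.873 (87.3%), PC2 0.127 (12.7%);  cumulative: 0.873, 1


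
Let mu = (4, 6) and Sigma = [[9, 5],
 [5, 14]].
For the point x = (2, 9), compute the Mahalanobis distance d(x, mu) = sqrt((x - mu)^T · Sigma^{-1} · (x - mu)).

Step 1 — centre the observation: (x - mu) = (-2, 3).

Step 2 — invert Sigma. det(Sigma) = 9·14 - (5)² = 101.
  Sigma^{-1} = (1/det) · [[d, -b], [-b, a]] = [[0.1386, -0.0495],
 [-0.0495, 0.0891]].

Step 3 — form the quadratic (x - mu)^T · Sigma^{-1} · (x - mu):
  Sigma^{-1} · (x - mu) = (-0.4257, 0.3663).
  (x - mu)^T · [Sigma^{-1} · (x - mu)] = (-2)·(-0.4257) + (3)·(0.3663) = 1.9505.

Step 4 — take square root: d = √(1.9505) ≈ 1.3966.

d(x, mu) = √(1.9505) ≈ 1.3966


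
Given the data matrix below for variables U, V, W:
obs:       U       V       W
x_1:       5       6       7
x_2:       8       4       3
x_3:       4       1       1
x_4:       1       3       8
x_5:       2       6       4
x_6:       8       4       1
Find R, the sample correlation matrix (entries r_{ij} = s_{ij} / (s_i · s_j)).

Step 1 — column means:
  mean(U) = (5 + 8 + 4 + 1 + 2 + 8) / 6 = 28/6 = 4.6667
  mean(V) = (6 + 4 + 1 + 3 + 6 + 4) / 6 = 24/6 = 4
  mean(W) = (7 + 3 + 1 + 8 + 4 + 1) / 6 = 24/6 = 4

Step 2 — sample variances and covariances s[i,j] = (1/(n-1)) · Σ_k (x_{k,i} - mean_i) · (x_{k,j} - mean_j), with n-1 = 5:
  s[U,U] = ((0.3333)·(0.3333) + (3.3333)·(3.3333) + (-0.6667)·(-0.6667) + (-3.6667)·(-3.6667) + (-2.6667)·(-2.6667) + (3.3333)·(3.3333)) / 5 = 43.3333/5 = 8.6667
  s[U,V] = ((0.3333)·(2) + (3.3333)·(0) + (-0.6667)·(-3) + (-3.6667)·(-1) + (-2.6667)·(2) + (3.3333)·(0)) / 5 = 1/5 = 0.2
  s[U,W] = ((0.3333)·(3) + (3.3333)·(-1) + (-0.6667)·(-3) + (-3.6667)·(4) + (-2.6667)·(0) + (3.3333)·(-3)) / 5 = -25/5 = -5
  s[V,V] = ((2)·(2) + (0)·(0) + (-3)·(-3) + (-1)·(-1) + (2)·(2) + (0)·(0)) / 5 = 18/5 = 3.6
  s[V,W] = ((2)·(3) + (0)·(-1) + (-3)·(-3) + (-1)·(4) + (2)·(0) + (0)·(-3)) / 5 = 11/5 = 2.2
  s[W,W] = ((3)·(3) + (-1)·(-1) + (-3)·(-3) + (4)·(4) + (0)·(0) + (-3)·(-3)) / 5 = 44/5 = 8.8
  Sample standard deviations s_i = √(s[i,i]):
  s(U) = √(8.6667) = 2.9439
  s(V) = √(3.6) = 1.8974
  s(W) = √(8.8) = 2.9665

Step 3 — r_{ij} = s_{ij} / (s_i · s_j):
  r[U,U] = 1 (diagonal).
  r[U,V] = 0.2 / (2.9439 · 1.8974) = 0.2 / 5.5857 = 0.0358
  r[U,W] = -5 / (2.9439 · 2.9665) = -5 / 8.7331 = -0.5725
  r[V,V] = 1 (diagonal).
  r[V,W] = 2.2 / (1.8974 · 2.9665) = 2.2 / 5.6285 = 0.3909
  r[W,W] = 1 (diagonal).

R is symmetric with unit diagonal. Assembling:

R = [[1, 0.0358, -0.5725],
 [0.0358, 1, 0.3909],
 [-0.5725, 0.3909, 1]]


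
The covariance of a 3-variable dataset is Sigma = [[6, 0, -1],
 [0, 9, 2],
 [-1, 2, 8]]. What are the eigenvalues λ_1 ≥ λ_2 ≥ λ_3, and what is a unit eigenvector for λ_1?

Step 1 — characteristic polynomial p(λ) = det(λI - Sigma) = λ³ - tr·λ² + c_1·λ - det, where tr = trace, c_1 = sum of the principal 2×2 minors, det = det(Sigma):
  tr = 6 + 9 + 8 = 23,
  c_1 = (6·9 - (0)²) + (6·8 - (-1)²) + (9·8 - (2)²) = 54 + 47 + 68 = 169,
  det = 6·(9·8 - (2)²) - (0)·((0)·8 - (2)·(-1)) + (-1)·((0)·(2) - 9·(-1)) = 6·(68) - (0)·(2) + (-1)·(9) = 399.
  So p(λ) = λ³ - 23λ² + 169λ - 399.
Step 2 — look for an integer root (rational root theorem: any rational root is an integer divisor of 399). Testing λ = 7:
  p(7) = 343 - 1127 + 1183 - 399 = 0  ✓
  Dividing out (λ - 7): p(λ) = (λ - 7)(λ² - 16λ + 57).
Step 3 — remaining eigenvalues from the quadratic λ² - 16λ + 57 = 0:
  Δ = 16² - 4·57 = 256 - 228 = 28,  λ = (16 ± √28)/2 = (16 ± 5.2915)/2 ≈ 10.6458 or 5.3542.
  Sorted: λ_1 = 10.6458,  λ_2 = 7,  λ_3 = 5.3542  (check: sum = 23 = tr ✓).

Step 4 — unit eigenvector for λ_1 ≈ 10.6458: v spans the null space of (Sigma - λ_1 I), whose rows are
  r_1 = (-4.6458, 0, -1),  r_2 = (0, -1.6458, 2),  r_3 = (-1, 2, -2.6458).
  v is orthogonal to every row, so take v ∝ r_1 × r_2 = ((0)·(2) - (-1)·(-1.6458), (-1)·(0) - (-4.6458)·(2), (-4.6458)·(-1.6458) - (0)·(0)) ≈ (-1.6458, 9.2915, 7.6458).
  Rescale (multiply by -1 so the first nonzero entry is positive): u = (1.6458, -9.2915, -7.6458).
  ||u|| = √((1.6458)² + (-9.2915)² + (-7.6458)²) = √(147.498) ≈ 12.1449,  v_1 = u/||u|| ≈ (0.1355, -0.7651, -0.6295) (||v_1|| = 1).

λ_1 = 10.6458,  λ_2 = 7,  λ_3 = 5.3542;  v_1 ≈ (0.1355, -0.7651, -0.6295)


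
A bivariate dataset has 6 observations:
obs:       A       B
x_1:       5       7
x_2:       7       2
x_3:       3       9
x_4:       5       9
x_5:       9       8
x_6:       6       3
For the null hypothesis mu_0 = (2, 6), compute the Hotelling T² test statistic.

Step 1 — sample mean vector:
  mean(A) = (5 + 7 + 3 + 5 + 9 + 6) / 6 = 35/6 = 5.8333
  mean(B) = (7 + 2 + 9 + 9 + 8 + 3) / 6 = 38/6 = 6.3333
  x̄ = (5.8333, 6.3333),  deviation x̄ - mu_0 = (5.8333, 6.3333) - (2, 6) = (3.8333, 0.3333).

Step 2 — sample covariance matrix, S[i,j] = (1/(n-1)) · Σ_k (x_{k,i} - mean_i) · (x_{k,j} - mean_j), divisor n-1 = 5:
  S[A,A] = ((-0.8333)·(-0.8333) + (1.1667)·(1.1667) + (-2.8333)·(-2.8333) + (-0.8333)·(-0.8333) + (3.1667)·(3.1667) + (0.1667)·(0.1667)) / 5 = 20.8333/5 = 4.1667
  S[A,B] = ((-0.8333)·(0.6667) + (1.1667)·(-4.3333) + (-2.8333)·(2.6667) + (-0.8333)·(2.6667) + (3.1667)·(1.6667) + (0.1667)·(-3.3333)) / 5 = -10.6667/5 = -2.1333
  S[B,B] = ((0.6667)·(0.6667) + (-4.3333)·(-4.3333) + (2.6667)·(2.6667) + (2.6667)·(2.6667) + (1.6667)·(1.6667) + (-3.3333)·(-3.3333)) / 5 = 47.3333/5 = 9.4667
  S = [[4.1667, -2.1333],
 [-2.1333, 9.4667]].

Step 3 — invert S. det(S) = 4.1667·9.4667 - (-2.1333)² = 34.8933.
  S^{-1} = (1/det) · [[d, -b], [-b, a]] = [[0.2713, 0.0611],
 [0.0611, 0.1194]].

Step 4 — quadratic form (x̄ - mu_0)^T · S^{-1} · (x̄ - mu_0):
  S^{-1} · (x̄ - mu_0) = (1.0604, 0.2742),
  (x̄ - mu_0)^T · [...] = (3.8333)·(1.0604) + (0.3333)·(0.2742) = 4.1562.

Step 5 — scale by n: T² = 6 · 4.1562 = 24.937.

T² ≈ 24.937


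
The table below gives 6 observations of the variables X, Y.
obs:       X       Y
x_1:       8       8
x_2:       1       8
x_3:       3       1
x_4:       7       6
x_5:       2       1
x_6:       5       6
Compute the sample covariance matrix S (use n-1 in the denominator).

Step 1 — column means:
  mean(X) = (8 + 1 + 3 + 7 + 2 + 5) / 6 = 26/6 = 4.3333
  mean(Y) = (8 + 8 + 1 + 6 + 1 + 6) / 6 = 30/6 = 5

Step 2 — sample covariance S[i,j] = (1/(n-1)) · Σ_k (x_{k,i} - mean_i) · (x_{k,j} - mean_j), with n-1 = 5.
  S[X,X] = ((3.6667)·(3.6667) + (-3.3333)·(-3.3333) + (-1.3333)·(-1.3333) + (2.6667)·(2.6667) + (-2.3333)·(-2.3333) + (0.6667)·(0.6667)) / 5 = 39.3333/5 = 7.8667
  S[X,Y] = ((3.6667)·(3) + (-3.3333)·(3) + (-1.3333)·(-4) + (2.6667)·(1) + (-2.3333)·(-4) + (0.6667)·(1)) / 5 = 19/5 = 3.8
  S[Y,Y] = ((3)·(3) + (3)·(3) + (-4)·(-4) + (1)·(1) + (-4)·(-4) + (1)·(1)) / 5 = 52/5 = 10.4

S is symmetric (S[j,i] = S[i,j]). Assembling:

S = [[7.8667, 3.8],
 [3.8, 10.4]]


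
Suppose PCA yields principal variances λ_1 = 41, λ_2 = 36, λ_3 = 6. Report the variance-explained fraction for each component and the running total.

Step 1 — total variance = trace(Sigma) = Σ λ_i = 41 + 36 + 6 = 83.

Step 2 — fraction explained by component i = λ_i / Σ λ:
  PC1: 41/83 = 0.494
  PC2: 36/83 = 0.4337
  PC3: 6/83 = 0.0723

Step 3 — cumulative fraction after k components = (λ_1 + ... + λ_k) / Σ λ:
  k = 1: 41/83 = 0.494
  k = 2: (41 + 36)/83 = 77/83 = 0.9277
  k = 3: (41 + 36 + 6)/83 = 83/83 = 1

Summary (fraction, with percent):

explained: PC1 0.494 (49.4%), PC2 0.4337 (43.37%), PC3 0.0723 (7.23%);  cumulative: 0.494, 0.9277, 1


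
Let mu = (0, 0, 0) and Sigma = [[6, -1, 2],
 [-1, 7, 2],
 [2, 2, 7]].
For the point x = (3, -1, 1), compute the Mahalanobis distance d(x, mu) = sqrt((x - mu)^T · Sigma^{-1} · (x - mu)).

Step 1 — centre the observation: (x - mu) = (3, -1, 1).

Step 2 — invert Sigma (cofactor / det for 3×3, or solve directly):
  Sigma^{-1} = [[0.1982, 0.0485, -0.0705],
 [0.0485, 0.1674, -0.0617],
 [-0.0705, -0.0617, 0.1806]].

Step 3 — form the quadratic (x - mu)^T · Sigma^{-1} · (x - mu):
  Sigma^{-1} · (x - mu) = (0.4758, -0.0837, 0.0308).
  (x - mu)^T · [Sigma^{-1} · (x - mu)] = (3)·(0.4758) + (-1)·(-0.0837) + (1)·(0.0308) = 1.5419.

Step 4 — take square root: d = √(1.5419) ≈ 1.2417.

d(x, mu) = √(1.5419) ≈ 1.2417


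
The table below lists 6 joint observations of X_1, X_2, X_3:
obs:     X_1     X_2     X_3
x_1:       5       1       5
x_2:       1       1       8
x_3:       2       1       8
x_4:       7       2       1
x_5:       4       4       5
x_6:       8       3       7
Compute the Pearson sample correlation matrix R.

Step 1 — column means:
  mean(X_1) = (5 + 1 + 2 + 7 + 4 + 8) / 6 = 27/6 = 4.5
  mean(X_2) = (1 + 1 + 1 + 2 + 4 + 3) / 6 = 12/6 = 2
  mean(X_3) = (5 + 8 + 8 + 1 + 5 + 7) / 6 = 34/6 = 5.6667

Step 2 — sample variances and covariances s[i,j] = (1/(n-1)) · Σ_k (x_{k,i} - mean_i) · (x_{k,j} - mean_j), with n-1 = 5:
  s[X_1,X_1] = ((0.5)·(0.5) + (-3.5)·(-3.5) + (-2.5)·(-2.5) + (2.5)·(2.5) + (-0.5)·(-0.5) + (3.5)·(3.5)) / 5 = 37.5/5 = 7.5
  s[X_1,X_2] = ((0.5)·(-1) + (-3.5)·(-1) + (-2.5)·(-1) + (2.5)·(0) + (-0.5)·(2) + (3.5)·(1)) / 5 = 8/5 = 1.6
  s[X_1,X_3] = ((0.5)·(-0.6667) + (-3.5)·(2.3333) + (-2.5)·(2.3333) + (2.5)·(-4.6667) + (-0.5)·(-0.6667) + (3.5)·(1.3333)) / 5 = -21/5 = -4.2
  s[X_2,X_2] = ((-1)·(-1) + (-1)·(-1) + (-1)·(-1) + (0)·(0) + (2)·(2) + (1)·(1)) / 5 = 8/5 = 1.6
  s[X_2,X_3] = ((-1)·(-0.6667) + (-1)·(2.3333) + (-1)·(2.3333) + (0)·(-4.6667) + (2)·(-0.6667) + (1)·(1.3333)) / 5 = -4/5 = -0.8
  s[X_3,X_3] = ((-0.6667)·(-0.6667) + (2.3333)·(2.3333) + (2.3333)·(2.3333) + (-4.6667)·(-4.6667) + (-0.6667)·(-0.6667) + (1.3333)·(1.3333)) / 5 = 35.3333/5 = 7.0667
  Sample standard deviations s_i = √(s[i,i]):
  s(X_1) = √(7.5) = 2.7386
  s(X_2) = √(1.6) = 1.2649
  s(X_3) = √(7.0667) = 2.6583

Step 3 — r_{ij} = s_{ij} / (s_i · s_j):
  r[X_1,X_1] = 1 (diagonal).
  r[X_1,X_2] = 1.6 / (2.7386 · 1.2649) = 1.6 / 3.4641 = 0.4619
  r[X_1,X_3] = -4.2 / (2.7386 · 2.6583) = -4.2 / 7.2801 = -0.5769
  r[X_2,X_2] = 1 (diagonal).
  r[X_2,X_3] = -0.8 / (1.2649 · 2.6583) = -0.8 / 3.3625 = -0.2379
  r[X_3,X_3] = 1 (diagonal).

R is symmetric with unit diagonal. Assembling:

R = [[1, 0.4619, -0.5769],
 [0.4619, 1, -0.2379],
 [-0.5769, -0.2379, 1]]


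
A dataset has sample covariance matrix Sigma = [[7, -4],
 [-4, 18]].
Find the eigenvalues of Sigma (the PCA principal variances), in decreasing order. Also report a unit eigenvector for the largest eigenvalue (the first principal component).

Step 1 — characteristic polynomial of 2×2 Sigma:
  det(Sigma - λI) = λ² - trace · λ + det = 0.
  trace = 7 + 18 = 25, det = 7·18 - (-4)² = 110.
Step 2 — discriminant:
  Δ = trace² - 4·det = 625 - 440 = 185.
Step 3 — eigenvalues:
  λ = (trace ± √Δ)/2 = (25 ± 13.6015)/2,
  λ_1 = 19.3007,  λ_2 = 5.6993.

Step 4 — unit eigenvector for λ_1: solve (Sigma - λ_1 I)v = 0. First row:
  (7 - 19.3007)·v_x + (-4)·v_y = 0, i.e. (-12.3007)·v_x + (-4)·v_y = 0,
  so v ∝ (b, λ_1 - a) = (-4, 12.3007); multiply by -1 so the first entry is positive: u = (4, -12.3007).
  ||u|| = √((4)² + (-12.3007)²) = √(167.3081) ≈ 12.9348,
  v_1 = u/||u|| ≈ (0.3092, -0.951) (||v_1|| = 1).

λ_1 = 19.3007,  λ_2 = 5.6993;  v_1 ≈ (0.3092, -0.951)


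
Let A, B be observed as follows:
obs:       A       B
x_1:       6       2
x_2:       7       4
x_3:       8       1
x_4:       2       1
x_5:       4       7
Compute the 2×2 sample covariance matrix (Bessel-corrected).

Step 1 — column means:
  mean(A) = (6 + 7 + 8 + 2 + 4) / 5 = 27/5 = 5.4
  mean(B) = (2 + 4 + 1 + 1 + 7) / 5 = 15/5 = 3

Step 2 — sample covariance S[i,j] = (1/(n-1)) · Σ_k (x_{k,i} - mean_i) · (x_{k,j} - mean_j), with n-1 = 4.
  S[A,A] = ((0.6)·(0.6) + (1.6)·(1.6) + (2.6)·(2.6) + (-3.4)·(-3.4) + (-1.4)·(-1.4)) / 4 = 23.2/4 = 5.8
  S[A,B] = ((0.6)·(-1) + (1.6)·(1) + (2.6)·(-2) + (-3.4)·(-2) + (-1.4)·(4)) / 4 = -3/4 = -0.75
  S[B,B] = ((-1)·(-1) + (1)·(1) + (-2)·(-2) + (-2)·(-2) + (4)·(4)) / 4 = 26/4 = 6.5

S is symmetric (S[j,i] = S[i,j]). Assembling:

S = [[5.8, -0.75],
 [-0.75, 6.5]]


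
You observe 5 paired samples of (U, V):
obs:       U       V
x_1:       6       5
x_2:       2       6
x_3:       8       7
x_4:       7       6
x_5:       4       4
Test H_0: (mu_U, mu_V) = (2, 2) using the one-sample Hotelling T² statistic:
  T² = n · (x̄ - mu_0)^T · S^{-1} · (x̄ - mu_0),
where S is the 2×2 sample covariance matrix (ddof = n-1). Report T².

Step 1 — sample mean vector:
  mean(U) = (6 + 2 + 8 + 7 + 4) / 5 = 27/5 = 5.4
  mean(V) = (5 + 6 + 7 + 6 + 4) / 5 = 28/5 = 5.6
  x̄ = (5.4, 5.6),  deviation x̄ - mu_0 = (5.4, 5.6) - (2, 2) = (3.4, 3.6).

Step 2 — sample covariance matrix, S[i,j] = (1/(n-1)) · Σ_k (x_{k,i} - mean_i) · (x_{k,j} - mean_j), divisor n-1 = 4:
  S[U,U] = ((0.6)·(0.6) + (-3.4)·(-3.4) + (2.6)·(2.6) + (1.6)·(1.6) + (-1.4)·(-1.4)) / 4 = 23.2/4 = 5.8
  S[U,V] = ((0.6)·(-0.6) + (-3.4)·(0.4) + (2.6)·(1.4) + (1.6)·(0.4) + (-1.4)·(-1.6)) / 4 = 4.8/4 = 1.2
  S[V,V] = ((-0.6)·(-0.6) + (0.4)·(0.4) + (1.4)·(1.4) + (0.4)·(0.4) + (-1.6)·(-1.6)) / 4 = 5.2/4 = 1.3
  S = [[5.8, 1.2],
 [1.2, 1.3]].

Step 3 — invert S. det(S) = 5.8·1.3 - (1.2)² = 6.1.
  S^{-1} = (1/det) · [[d, -b], [-b, a]] = [[0.2131, -0.1967],
 [-0.1967, 0.9508]].

Step 4 — quadratic form (x̄ - mu_0)^T · S^{-1} · (x̄ - mu_0):
  S^{-1} · (x̄ - mu_0) = (0.0164, 2.7541),
  (x̄ - mu_0)^T · [...] = (3.4)·(0.0164) + (3.6)·(2.7541) = 9.9705.

Step 5 — scale by n: T² = 5 · 9.9705 = 49.8525.

T² ≈ 49.8525


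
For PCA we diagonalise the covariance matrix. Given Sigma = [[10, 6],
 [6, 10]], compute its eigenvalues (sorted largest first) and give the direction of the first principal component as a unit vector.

Step 1 — characteristic polynomial of 2×2 Sigma:
  det(Sigma - λI) = λ² - trace · λ + det = 0.
  trace = 10 + 10 = 20, det = 10·10 - (6)² = 64.
Step 2 — discriminant:
  Δ = trace² - 4·det = 400 - 256 = 144.
Step 3 — eigenvalues:
  λ = (trace ± √Δ)/2 = (20 ± 12)/2,
  λ_1 = 16,  λ_2 = 4.

Step 4 — unit eigenvector for λ_1: solve (Sigma - λ_1 I)v = 0. First row:
  (10 - 16)·v_x + (6)·v_y = 0, i.e. (-6)·v_x + (6)·v_y = 0,
  so v ∝ (b, λ_1 - a) = (6, 6) = u.
  ||u|| = √((6)² + (6)²) = √(72) ≈ 8.4853,
  v_1 = u/||u|| ≈ (0.7071, 0.7071) (||v_1|| = 1).

λ_1 = 16,  λ_2 = 4;  v_1 ≈ (0.7071, 0.7071)


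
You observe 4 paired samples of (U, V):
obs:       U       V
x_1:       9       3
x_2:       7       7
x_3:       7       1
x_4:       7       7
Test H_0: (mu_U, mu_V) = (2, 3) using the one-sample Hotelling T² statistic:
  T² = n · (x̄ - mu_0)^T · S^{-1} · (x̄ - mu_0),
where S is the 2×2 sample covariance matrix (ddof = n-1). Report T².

Step 1 — sample mean vector:
  mean(U) = (9 + 7 + 7 + 7) / 4 = 30/4 = 7.5
  mean(V) = (3 + 7 + 1 + 7) / 4 = 18/4 = 4.5
  x̄ = (7.5, 4.5),  deviation x̄ - mu_0 = (7.5, 4.5) - (2, 3) = (5.5, 1.5).

Step 2 — sample covariance matrix, S[i,j] = (1/(n-1)) · Σ_k (x_{k,i} - mean_i) · (x_{k,j} - mean_j), divisor n-1 = 3:
  S[U,U] = ((1.5)·(1.5) + (-0.5)·(-0.5) + (-0.5)·(-0.5) + (-0.5)·(-0.5)) / 3 = 3/3 = 1
  S[U,V] = ((1.5)·(-1.5) + (-0.5)·(2.5) + (-0.5)·(-3.5) + (-0.5)·(2.5)) / 3 = -3/3 = -1
  S[V,V] = ((-1.5)·(-1.5) + (2.5)·(2.5) + (-3.5)·(-3.5) + (2.5)·(2.5)) / 3 = 27/3 = 9
  S = [[1, -1],
 [-1, 9]].

Step 3 — invert S. det(S) = 1·9 - (-1)² = 8.
  S^{-1} = (1/det) · [[d, -b], [-b, a]] = [[1.125, 0.125],
 [0.125, 0.125]].

Step 4 — quadratic form (x̄ - mu_0)^T · S^{-1} · (x̄ - mu_0):
  S^{-1} · (x̄ - mu_0) = (6.375, 0.875),
  (x̄ - mu_0)^T · [...] = (5.5)·(6.375) + (1.5)·(0.875) = 36.375.

Step 5 — scale by n: T² = 4 · 36.375 = 145.5.

T² ≈ 145.5


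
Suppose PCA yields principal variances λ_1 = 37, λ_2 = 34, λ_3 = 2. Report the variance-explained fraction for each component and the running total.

Step 1 — total variance = trace(Sigma) = Σ λ_i = 37 + 34 + 2 = 73.

Step 2 — fraction explained by component i = λ_i / Σ λ:
  PC1: 37/73 = 0.5068
  PC2: 34/73 = 0.4658
  PC3: 2/73 = 0.0274

Step 3 — cumulative fraction after k components = (λ_1 + ... + λ_k) / Σ λ:
  k = 1: 37/73 = 0.5068
  k = 2: (37 + 34)/73 = 71/73 = 0.9726
  k = 3: (37 + 34 + 2)/73 = 73/73 = 1

Summary (fraction, with percent):

explained: PC1 0.5068 (50.68%), PC2 0.4658 (46.58%), PC3 0.0274 (2.74%);  cumulative: 0.5068, 0.9726, 1


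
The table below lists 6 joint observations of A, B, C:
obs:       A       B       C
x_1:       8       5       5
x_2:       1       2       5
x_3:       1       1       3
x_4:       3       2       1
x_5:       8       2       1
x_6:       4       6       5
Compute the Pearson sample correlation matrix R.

Step 1 — column means:
  mean(A) = (8 + 1 + 1 + 3 + 8 + 4) / 6 = 25/6 = 4.1667
  mean(B) = (5 + 2 + 1 + 2 + 2 + 6) / 6 = 18/6 = 3
  mean(C) = (5 + 5 + 3 + 1 + 1 + 5) / 6 = 20/6 = 3.3333

Step 2 — sample variances and covariances s[i,j] = (1/(n-1)) · Σ_k (x_{k,i} - mean_i) · (x_{k,j} - mean_j), with n-1 = 5:
  s[A,A] = ((3.8333)·(3.8333) + (-3.1667)·(-3.1667) + (-3.1667)·(-3.1667) + (-1.1667)·(-1.1667) + (3.8333)·(3.8333) + (-0.1667)·(-0.1667)) / 5 = 50.8333/5 = 10.1667
  s[A,B] = ((3.8333)·(2) + (-3.1667)·(-1) + (-3.1667)·(-2) + (-1.1667)·(-1) + (3.8333)·(-1) + (-0.1667)·(3)) / 5 = 14/5 = 2.8
  s[A,C] = ((3.8333)·(1.6667) + (-3.1667)·(1.6667) + (-3.1667)·(-0.3333) + (-1.1667)·(-2.3333) + (3.8333)·(-2.3333) + (-0.1667)·(1.6667)) / 5 = -4.3333/5 = -0.8667
  s[B,B] = ((2)·(2) + (-1)·(-1) + (-2)·(-2) + (-1)·(-1) + (-1)·(-1) + (3)·(3)) / 5 = 20/5 = 4
  s[B,C] = ((2)·(1.6667) + (-1)·(1.6667) + (-2)·(-0.3333) + (-1)·(-2.3333) + (-1)·(-2.3333) + (3)·(1.6667)) / 5 = 12/5 = 2.4
  s[C,C] = ((1.6667)·(1.6667) + (1.6667)·(1.6667) + (-0.3333)·(-0.3333) + (-2.3333)·(-2.3333) + (-2.3333)·(-2.3333) + (1.6667)·(1.6667)) / 5 = 19.3333/5 = 3.8667
  Sample standard deviations s_i = √(s[i,i]):
  s(A) = √(10.1667) = 3.1885
  s(B) = √(4) = 2
  s(C) = √(3.8667) = 1.9664

Step 3 — r_{ij} = s_{ij} / (s_i · s_j):
  r[A,A] = 1 (diagonal).
  r[A,B] = 2.8 / (3.1885 · 2) = 2.8 / 6.377 = 0.4391
  r[A,C] = -0.8667 / (3.1885 · 1.9664) = -0.8667 / 6.2699 = -0.1382
  r[B,B] = 1 (diagonal).
  r[B,C] = 2.4 / (2 · 1.9664) = 2.4 / 3.9328 = 0.6103
  r[C,C] = 1 (diagonal).

R is symmetric with unit diagonal. Assembling:

R = [[1, 0.4391, -0.1382],
 [0.4391, 1, 0.6103],
 [-0.1382, 0.6103, 1]]
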